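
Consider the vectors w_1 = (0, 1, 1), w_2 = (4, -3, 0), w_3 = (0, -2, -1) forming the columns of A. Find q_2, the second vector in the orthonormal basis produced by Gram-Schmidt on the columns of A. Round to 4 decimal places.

q_2 = (0.8835, -0.3313, 0.3313)

w_1 = (0, 1, 1); ‖w_1‖ = 1.4142, so q_1 = (0.0000, 0.7071, 0.7071).
q_1·w_2 = 0.0000·4 + 0.7071·(-3) + 0.7071·0 = -2.1213.
u_2 = w_2 + 2.1213·q_1 = (4.0000, -1.5000, 1.5000).
‖u_2‖ = 4.5277, so q_2 = (0.8835, -0.3313, 0.3313).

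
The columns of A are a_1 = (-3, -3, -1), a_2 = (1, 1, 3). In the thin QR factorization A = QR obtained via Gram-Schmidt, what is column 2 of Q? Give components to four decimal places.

a_1 = (-3, -3, -1); ‖a_1‖ = 4.3589, so e_1 = (-0.6882, -0.6882, -0.2294).
e_1·a_2 = (-0.6882)·1 + (-0.6882)·1 + (-0.2294)·3 = -2.0647.
u_2 = a_2 + 2.0647·e_1 = (-0.4211, -0.4211, 2.5263).
‖u_2‖ = 2.5955, so e_2 = (-0.1622, -0.1622, 0.9733).

e_2 = (-0.1622, -0.1622, 0.9733)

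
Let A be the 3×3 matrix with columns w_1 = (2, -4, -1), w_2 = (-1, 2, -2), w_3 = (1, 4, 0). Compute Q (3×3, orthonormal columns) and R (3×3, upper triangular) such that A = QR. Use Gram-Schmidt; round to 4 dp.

w_1 = (2, -4, -1); ‖w_1‖ = 4.5826, so e_1 = (0.4364, -0.8729, -0.2182).
e_1·w_2 = 0.4364·(-1) + (-0.8729)·2 + (-0.2182)·(-2) = -1.7457.
u_2 = w_2 + 1.7457·e_1 = (-0.2381, 0.4762, -2.3810).
‖u_2‖ = 2.4398, so e_2 = (-0.0976, 0.1952, -0.9759).
e_1·w_3 = 0.4364·1 + (-0.8729)·4 + (-0.2182)·0 = -3.0551; e_2·w_3 = (-0.0976)·1 + 0.1952·4 + (-0.9759)·0 = 0.6831.
u_3 = w_3 + 3.0551·e_1 − 0.6831·e_2 = (2.4000, 1.2000, 0.0000).
‖u_3‖ = 2.6833, so e_3 = (0.8944, 0.4472, 0.0000).

Q = [[0.4364, -0.0976, 0.8944], [-0.8729, 0.1952, 0.4472], [-0.2182, -0.9759, 0.0000]], R = [[4.5826, -1.7457, -3.0551], [0.0000, 2.4398, 0.6831], [0.0000, 0.0000, 2.6833]]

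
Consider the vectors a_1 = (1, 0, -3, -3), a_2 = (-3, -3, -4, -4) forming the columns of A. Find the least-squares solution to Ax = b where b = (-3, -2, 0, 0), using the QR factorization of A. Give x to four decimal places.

x = (-0.9136, 0.6837)

a_1 = (1, 0, -3, -3); ‖a_1‖ = 4.3589, so q_1 = (0.2294, 0.0000, -0.6882, -0.6882).
q_1·a_2 = 0.2294·(-3) + 0.0000·(-3) + (-0.6882)·(-4) + (-0.6882)·(-4) = 4.8177.
u_2 = a_2 − 4.8177·q_1 = (-4.1053, -3.0000, -0.6842, -0.6842).
‖u_2‖ = 5.1759, so q_2 = (-0.7932, -0.5796, -0.1322, -0.1322).
Qᵀb = (-0.6882, 3.5387).
Back-substitute: x_2 = 3.5387/5.1759 = 0.6837.
x_1 = (-0.6882 − 4.8177·0.6837)/4.3589 = -0.9136.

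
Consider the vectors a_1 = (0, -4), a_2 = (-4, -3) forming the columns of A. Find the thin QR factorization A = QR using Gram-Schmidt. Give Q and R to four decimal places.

Q = [[0.0000, -1.0000], [-1.0000, 0.0000]], R = [[4.0000, 3.0000], [0.0000, 4.0000]]

a_1 = (0, -4); ‖a_1‖ = 4.0000, so e_1 = (0.0000, -1.0000).
e_1·a_2 = 0.0000·(-4) + (-1.0000)·(-3) = 3.0000.
u_2 = a_2 − 3.0000·e_1 = (-4.0000, 0.0000).
‖u_2‖ = 4.0000, so e_2 = (-1.0000, 0.0000).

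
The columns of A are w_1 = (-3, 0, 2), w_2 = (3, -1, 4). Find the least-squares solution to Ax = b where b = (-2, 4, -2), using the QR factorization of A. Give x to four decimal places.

q_1 = w_1/‖w_1‖ = (-3, 0, 2)/3.6056 = (-0.8321, 0.0000, 0.5547).
r_{12} = q_1·w_2 = -0.2774.
u_2 = w_2 + 0.2774·q_1 = (2.7692, -1.0000, 4.1538).
‖u_2‖ = 5.0915, so q_2 = (0.5439, -0.1964, 0.8158).
Qᵀb = (0.5547, -3.5051).
Back-substitute: x_2 = -3.5051/5.0915 = -0.6884.
x_1 = (0.5547 + 0.2774·(-0.6884))/3.6056 = 0.1009.

x = (0.1009, -0.6884)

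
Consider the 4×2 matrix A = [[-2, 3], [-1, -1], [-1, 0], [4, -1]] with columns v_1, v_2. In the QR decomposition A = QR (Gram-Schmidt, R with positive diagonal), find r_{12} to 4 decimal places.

e_1 = v_1/‖v_1‖ = (-2, -1, -1, 4)/4.6904 = (-0.4264, -0.2132, -0.2132, 0.8528).
r_{12} = e_1·v_2 = -1.9188.

r_{12} = -1.9188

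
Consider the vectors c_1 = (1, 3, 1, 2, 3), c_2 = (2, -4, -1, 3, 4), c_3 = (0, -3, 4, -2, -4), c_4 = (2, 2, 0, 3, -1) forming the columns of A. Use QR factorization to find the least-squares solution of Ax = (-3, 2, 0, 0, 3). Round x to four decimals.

x = (0.6754, -0.2190, -0.2970, -0.8104)

c_1 = (1, 3, 1, 2, 3); ‖c_1‖ = 4.8990, so e_1 = (0.2041, 0.6124, 0.2041, 0.4082, 0.6124).
e_1·c_2 = 0.2041·2 + 0.6124·(-4) + 0.2041·(-1) + 0.4082·3 + 0.6124·4 = 1.4289.
u_2 = c_2 − 1.4289·e_1 = (1.7083, -4.8750, -1.2917, 2.4167, 3.1250).
‖u_2‖ = 6.6301, so e_2 = (0.2577, -0.7353, -0.1948, 0.3645, 0.4713).
e_1·c_3 = 0.2041·0 + 0.6124·(-3) + 0.2041·4 + 0.4082·(-2) + 0.6124·(-4) = -4.2866; e_2·c_3 = 0.2577·0 + (-0.7353)·(-3) + (-0.1948)·4 + 0.3645·(-2) + 0.4713·(-4) = -1.1878.
u_3 = c_3 + 4.2866·e_1 + 1.1878·e_2 = (1.1810, -1.2483, 4.6436, 0.1829, -0.8152).
‖u_3‖ = 5.0214, so e_3 = (0.2352, -0.2486, 0.9248, 0.0364, -0.1623).
e_1·c_4 = 0.2041·2 + 0.6124·2 + 0.2041·0 + 0.4082·3 + 0.6124·(-1) = 2.2454; e_2·c_4 = 0.2577·2 + (-0.7353)·2 + (-0.1948)·0 + 0.3645·3 + 0.4713·(-1) = -0.3331; e_3·c_4 = 0.2352·2 + (-0.2486)·2 + 0.9248·0 + 0.0364·3 + (-0.1623)·(-1) = 0.2448.
u_4 = c_4 − 2.2454·e_1 + 0.3331·e_2 − 0.2448·e_3 = (1.5699, 0.4410, -0.7496, 2.1958, -2.1783).
‖u_4‖ = 3.5760, so e_4 = (0.4390, 0.1233, -0.2096, 0.6141, -0.6091).
Qᵀb = (2.4495, -0.8295, -1.6898, -2.8979).
Back-substitute: x_4 = -2.8979/3.5760 = -0.8104.
x_3 = (-1.6898 − 0.2448·(-0.8104))/5.0214 = -0.2970.
x_2 = (-0.8295 + 1.1878·(-0.2970) + 0.3331·(-0.8104))/6.6301 = -0.2190.
x_1 = (2.4495 − 1.4289·(-0.2190) + 4.2866·(-0.2970) − 2.2454·(-0.8104))/4.8990 = 0.6754.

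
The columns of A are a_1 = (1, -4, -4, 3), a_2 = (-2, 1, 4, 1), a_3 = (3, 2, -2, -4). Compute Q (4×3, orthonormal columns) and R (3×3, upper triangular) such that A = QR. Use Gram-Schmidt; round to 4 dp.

Q = [[0.1543, -0.4227, 0.8891], [-0.6172, -0.2211, -0.0687], [-0.6172, 0.5983, 0.4190], [0.4629, 0.6438, 0.1708]], R = [[6.4807, -2.9318, -1.3887], [0.0000, 3.6613, -5.4821], [0.0000, 0.0000, 1.0088]]

a_1 = (1, -4, -4, 3); ‖a_1‖ = 6.4807, so q_1 = (0.1543, -0.6172, -0.6172, 0.4629).
q_1·a_2 = 0.1543·(-2) + (-0.6172)·1 + (-0.6172)·4 + 0.4629·1 = -2.9318.
u_2 = a_2 + 2.9318·q_1 = (-1.5476, -0.8095, 2.1905, 2.3571).
‖u_2‖ = 3.6613, so q_2 = (-0.4227, -0.2211, 0.5983, 0.6438).
q_1·a_3 = 0.1543·3 + (-0.6172)·2 + (-0.6172)·(-2) + 0.4629·(-4) = -1.3887; q_2·a_3 = (-0.4227)·3 + (-0.2211)·2 + 0.5983·(-2) + 0.6438·(-4) = -5.4821.
u_3 = a_3 + 1.3887·q_1 + 5.4821·q_2 = (0.8970, -0.0693, 0.4227, 0.1723).
‖u_3‖ = 1.0088, so q_3 = (0.8891, -0.0687, 0.4190, 0.1708).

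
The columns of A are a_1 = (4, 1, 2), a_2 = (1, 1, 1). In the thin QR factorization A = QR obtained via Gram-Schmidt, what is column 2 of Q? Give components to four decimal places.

a_1 = (4, 1, 2); ‖a_1‖ = 4.5826, so q_1 = (0.8729, 0.2182, 0.4364).
q_1·a_2 = 0.8729·1 + 0.2182·1 + 0.4364·1 = 1.5275.
u_2 = a_2 − 1.5275·q_1 = (-0.3333, 0.6667, 0.3333).
‖u_2‖ = 0.8165, so q_2 = (-0.4082, 0.8165, 0.4082).

q_2 = (-0.4082, 0.8165, 0.4082)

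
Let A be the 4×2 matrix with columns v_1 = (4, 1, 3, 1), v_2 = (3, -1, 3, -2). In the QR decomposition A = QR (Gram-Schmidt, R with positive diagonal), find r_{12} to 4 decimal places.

q_1 = v_1/‖v_1‖ = (4, 1, 3, 1)/5.1962 = (0.7698, 0.1925, 0.5774, 0.1925).
r_{12} = q_1·v_2 = 3.4641.

r_{12} = 3.4641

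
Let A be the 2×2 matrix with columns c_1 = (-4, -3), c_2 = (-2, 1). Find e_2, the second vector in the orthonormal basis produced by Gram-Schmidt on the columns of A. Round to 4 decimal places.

c_1 = (-4, -3); ‖c_1‖ = 5.0000, so e_1 = (-0.8000, -0.6000).
e_1·c_2 = (-0.8000)·(-2) + (-0.6000)·1 = 1.0000.
u_2 = c_2 − 1.0000·e_1 = (-1.2000, 1.6000).
‖u_2‖ = 2.0000, so e_2 = (-0.6000, 0.8000).

e_2 = (-0.6000, 0.8000)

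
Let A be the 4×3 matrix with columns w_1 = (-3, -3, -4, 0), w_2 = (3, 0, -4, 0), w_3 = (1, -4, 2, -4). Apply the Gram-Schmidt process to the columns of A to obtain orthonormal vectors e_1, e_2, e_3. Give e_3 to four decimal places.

e_3 = (0.3154, -0.6308, 0.2365, -0.6683)

w_1 = (-3, -3, -4, 0); ‖w_1‖ = 5.8310, so e_1 = (-0.5145, -0.5145, -0.6860, 0.0000).
e_1·w_2 = (-0.5145)·3 + (-0.5145)·0 + (-0.6860)·(-4) + 0.0000·0 = 1.2005.
u_2 = w_2 − 1.2005·e_1 = (3.6176, 0.6176, -3.1765, 0.0000).
‖u_2‖ = 4.8537, so e_2 = (0.7453, 0.1273, -0.6544, 0.0000).
e_1·w_3 = (-0.5145)·1 + (-0.5145)·(-4) + (-0.6860)·2 + 0.0000·(-4) = 0.1715; e_2·w_3 = 0.7453·1 + 0.1273·(-4) + (-0.6544)·2 + 0.0000·(-4) = -1.0726.
u_3 = w_3 − 0.1715·e_1 + 1.0726·e_2 = (1.8876, -3.7753, 1.4157, -4.0000).
‖u_3‖ = 5.9850, so e_3 = (0.3154, -0.6308, 0.2365, -0.6683).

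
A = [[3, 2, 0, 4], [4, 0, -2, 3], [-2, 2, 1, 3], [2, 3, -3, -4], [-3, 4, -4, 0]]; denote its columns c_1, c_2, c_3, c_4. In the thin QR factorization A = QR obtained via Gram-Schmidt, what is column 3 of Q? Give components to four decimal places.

e_3 = (0.5365, -0.3753, 0.5874, -0.1457, -0.4527)

c_1 = (3, 4, -2, 2, -3); ‖c_1‖ = 6.4807, so e_1 = (0.4629, 0.6172, -0.3086, 0.3086, -0.4629).
e_1·c_2 = 0.4629·2 + 0.6172·0 + (-0.3086)·2 + 0.3086·3 + (-0.4629)·4 = -0.6172.
u_2 = c_2 + 0.6172·e_1 = (2.2857, 0.3810, 1.8095, 3.1905, 3.7143).
‖u_2‖ = 5.7113, so e_2 = (0.4002, 0.0667, 0.3168, 0.5586, 0.6503).
e_1·c_3 = 0.4629·0 + 0.6172·(-2) + (-0.3086)·1 + 0.3086·(-3) + (-0.4629)·(-4) = -0.6172; e_2·c_3 = 0.4002·0 + 0.0667·(-2) + 0.3168·1 + 0.5586·(-3) + 0.6503·(-4) = -4.0938.
u_3 = c_3 + 0.6172·e_1 + 4.0938·e_2 = (1.9241, -1.3460, 2.1066, -0.5226, -1.6234).
‖u_3‖ = 3.5861, so e_3 = (0.5365, -0.3753, 0.5874, -0.1457, -0.4527).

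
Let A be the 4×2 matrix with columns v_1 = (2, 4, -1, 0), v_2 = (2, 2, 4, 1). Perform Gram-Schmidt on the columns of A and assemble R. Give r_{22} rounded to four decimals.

v_1 = (2, 4, -1, 0); ‖v_1‖ = 4.5826, so q_1 = (0.4364, 0.8729, -0.2182, 0.0000).
q_1·v_2 = 0.4364·2 + 0.8729·2 + (-0.2182)·4 + 0.0000·1 = 1.7457.
u_2 = v_2 − 1.7457·q_1 = (1.2381, 0.4762, 4.3810, 1.0000).
r_{22} = ‖u_2‖ = 4.6853.

r_{22} = 4.6853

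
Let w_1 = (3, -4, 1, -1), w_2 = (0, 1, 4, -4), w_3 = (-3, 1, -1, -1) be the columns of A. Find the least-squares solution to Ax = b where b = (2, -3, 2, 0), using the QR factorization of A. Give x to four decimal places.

q_1 = w_1/‖w_1‖ = (3, -4, 1, -1)/5.1962 = (0.5774, -0.7698, 0.1925, -0.1925).
r_{12} = q_1·w_2 = 0.7698.
u_2 = w_2 − 0.7698·q_1 = (-0.4444, 1.5926, 3.8519, -3.8519).
‖u_2‖ = 5.6928, so q_2 = (-0.0781, 0.2798, 0.6766, -0.6766).
r_{13} = q_1·w_3 = -2.5019; r_{23} = q_2·w_3 = 0.5140.
u_3 = w_3 + 2.5019·q_1 − 0.5140·q_2 = (-1.5154, -1.0697, -0.8663, -1.1337).
‖u_3‖ = 2.3402, so q_3 = (-0.6476, -0.4571, -0.3702, -0.4845).
Qᵀb = (3.8490, 0.3578, -0.6642).
Back-substitute: x_3 = -0.6642/2.3402 = -0.2838.
x_2 = (0.3578 − 0.5140·(-0.2838))/5.6928 = 0.0885.
x_1 = (3.8490 − 0.7698·0.0885 + 2.5019·(-0.2838))/5.1962 = 0.5910.

x = (0.5910, 0.0885, -0.2838)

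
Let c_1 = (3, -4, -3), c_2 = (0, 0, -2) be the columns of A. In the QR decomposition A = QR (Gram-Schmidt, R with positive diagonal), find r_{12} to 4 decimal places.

c_1 = (3, -4, -3); ‖c_1‖ = 5.8310, so e_1 = (0.5145, -0.6860, -0.5145).
r_{12} = e_1·c_2 = 1.0290.

r_{12} = 1.0290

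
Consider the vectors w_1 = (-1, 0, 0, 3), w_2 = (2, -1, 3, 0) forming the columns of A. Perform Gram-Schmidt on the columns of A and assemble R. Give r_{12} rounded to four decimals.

r_{12} = -0.6325

q_1 = w_1/‖w_1‖ = (-1, 0, 0, 3)/3.1623 = (-0.3162, 0.0000, 0.0000, 0.9487).
r_{12} = q_1·w_2 = -0.6325.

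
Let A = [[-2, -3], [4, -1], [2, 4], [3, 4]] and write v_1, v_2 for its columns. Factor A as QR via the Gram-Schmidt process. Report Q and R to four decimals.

v_1 = (-2, 4, 2, 3); ‖v_1‖ = 5.7446, so q_1 = (-0.3482, 0.6963, 0.3482, 0.5222).
q_1·v_2 = (-0.3482)·(-3) + 0.6963·(-1) + 0.3482·4 + 0.5222·4 = 3.8297.
u_2 = v_2 − 3.8297·q_1 = (-1.6667, -3.6667, 2.6667, 2.0000).
‖u_2‖ = 5.2281, so q_2 = (-0.3188, -0.7013, 0.5101, 0.3825).

Q = [[-0.3482, -0.3188], [0.6963, -0.7013], [0.3482, 0.5101], [0.5222, 0.3825]], R = [[5.7446, 3.8297], [0.0000, 5.2281]]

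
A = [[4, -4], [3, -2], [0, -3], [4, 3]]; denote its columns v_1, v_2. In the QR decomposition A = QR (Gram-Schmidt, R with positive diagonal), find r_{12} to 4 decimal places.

e_1 = v_1/‖v_1‖ = (4, 3, 0, 4)/6.4031 = (0.6247, 0.4685, 0.0000, 0.6247).
r_{12} = e_1·v_2 = -1.5617.

r_{12} = -1.5617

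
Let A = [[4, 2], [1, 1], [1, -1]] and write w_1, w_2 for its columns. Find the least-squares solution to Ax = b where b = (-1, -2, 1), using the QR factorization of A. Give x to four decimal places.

w_1 = (4, 1, 1); ‖w_1‖ = 4.2426, so q_1 = (0.9428, 0.2357, 0.2357).
q_1·w_2 = 0.9428·2 + 0.2357·1 + 0.2357·(-1) = 1.8856.
u_2 = w_2 − 1.8856·q_1 = (0.2222, 0.5556, -1.4444).
‖u_2‖ = 1.5635, so q_2 = (0.1421, 0.3553, -0.9239).
Qᵀb = (-1.1785, -1.7767).
Back-substitute: x_2 = -1.7767/1.5635 = -1.1364.
x_1 = (-1.1785 − 1.8856·(-1.1364))/4.2426 = 0.2273.

x = (0.2273, -1.1364)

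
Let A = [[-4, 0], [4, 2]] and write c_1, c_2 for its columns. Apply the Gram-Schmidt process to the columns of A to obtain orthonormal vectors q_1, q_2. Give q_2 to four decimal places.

q_2 = (0.7071, 0.7071)

c_1 = (-4, 4); ‖c_1‖ = 5.6569, so q_1 = (-0.7071, 0.7071).
q_1·c_2 = (-0.7071)·0 + 0.7071·2 = 1.4142.
u_2 = c_2 − 1.4142·q_1 = (1.0000, 1.0000).
‖u_2‖ = 1.4142, so q_2 = (0.7071, 0.7071).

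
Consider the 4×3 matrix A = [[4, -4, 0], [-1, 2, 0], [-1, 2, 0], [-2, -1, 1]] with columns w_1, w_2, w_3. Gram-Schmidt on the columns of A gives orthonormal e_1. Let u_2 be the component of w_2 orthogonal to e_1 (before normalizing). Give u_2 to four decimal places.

u_2 = (-0.7273, 1.1818, 1.1818, -2.6364)

w_1 = (4, -1, -1, -2); ‖w_1‖ = 4.6904, so e_1 = (0.8528, -0.2132, -0.2132, -0.4264).
e_1·w_2 = 0.8528·(-4) + (-0.2132)·2 + (-0.2132)·2 + (-0.4264)·(-1) = -3.8376.
u_2 = w_2 + 3.8376·e_1 = (-0.7273, 1.1818, 1.1818, -2.6364).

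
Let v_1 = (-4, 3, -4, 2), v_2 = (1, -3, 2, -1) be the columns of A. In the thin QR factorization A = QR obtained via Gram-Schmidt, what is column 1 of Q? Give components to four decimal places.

q_1 = v_1/‖v_1‖ = (-4, 3, -4, 2)/6.7082 = (-0.5963, 0.4472, -0.5963, 0.2981).

q_1 = (-0.5963, 0.4472, -0.5963, 0.2981)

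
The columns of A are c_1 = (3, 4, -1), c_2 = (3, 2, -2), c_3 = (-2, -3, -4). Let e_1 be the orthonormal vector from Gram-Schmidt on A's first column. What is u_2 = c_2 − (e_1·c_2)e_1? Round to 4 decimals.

c_1 = (3, 4, -1); ‖c_1‖ = 5.0990, so e_1 = (0.5883, 0.7845, -0.1961).
e_1·c_2 = 0.5883·3 + 0.7845·2 + (-0.1961)·(-2) = 3.7262.
u_2 = c_2 − 3.7262·e_1 = (0.8077, -0.9231, -1.2692).

u_2 = (0.8077, -0.9231, -1.2692)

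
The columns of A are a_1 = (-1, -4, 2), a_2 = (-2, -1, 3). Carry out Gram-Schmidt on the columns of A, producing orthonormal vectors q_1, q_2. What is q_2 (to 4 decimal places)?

q_2 = (-0.5345, 0.4811, 0.6949)

a_1 = (-1, -4, 2); ‖a_1‖ = 4.5826, so q_1 = (-0.2182, -0.8729, 0.4364).
q_1·a_2 = (-0.2182)·(-2) + (-0.8729)·(-1) + 0.4364·3 = 2.6186.
u_2 = a_2 − 2.6186·q_1 = (-1.4286, 1.2857, 1.8571).
‖u_2‖ = 2.6726, so q_2 = (-0.5345, 0.4811, 0.6949).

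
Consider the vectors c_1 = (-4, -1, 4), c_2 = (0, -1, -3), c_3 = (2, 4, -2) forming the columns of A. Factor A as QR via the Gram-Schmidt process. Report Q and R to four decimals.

q_1 = c_1/‖c_1‖ = (-4, -1, 4)/5.7446 = (-0.6963, -0.1741, 0.6963).
r_{12} = q_1·c_2 = -1.9149.
u_2 = c_2 + 1.9149·q_1 = (-1.3333, -1.3333, -1.6667).
‖u_2‖ = 2.5166, so q_2 = (-0.5298, -0.5298, -0.6623).
r_{13} = q_1·c_3 = -3.4816; r_{23} = q_2·c_3 = -1.8543.
u_3 = c_3 + 3.4816·q_1 + 1.8543·q_2 = (-1.4067, 2.4115, -0.8038).
‖u_3‖ = 2.9052, so q_3 = (-0.4842, 0.8301, -0.2767).

Q = [[-0.6963, -0.5298, -0.4842], [-0.1741, -0.5298, 0.8301], [0.6963, -0.6623, -0.2767]], R = [[5.7446, -1.9149, -3.4816], [0.0000, 2.5166, -1.8543], [0.0000, 0.0000, 2.9052]]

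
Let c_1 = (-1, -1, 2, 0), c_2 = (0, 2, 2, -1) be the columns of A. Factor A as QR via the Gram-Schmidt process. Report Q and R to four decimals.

c_1 = (-1, -1, 2, 0); ‖c_1‖ = 2.4495, so q_1 = (-0.4082, -0.4082, 0.8165, 0.0000).
q_1·c_2 = (-0.4082)·0 + (-0.4082)·2 + 0.8165·2 + 0.0000·(-1) = 0.8165.
u_2 = c_2 − 0.8165·q_1 = (0.3333, 2.3333, 1.3333, -1.0000).
‖u_2‖ = 2.8868, so q_2 = (0.1155, 0.8083, 0.4619, -0.3464).

Q = [[-0.4082, 0.1155], [-0.4082, 0.8083], [0.8165, 0.4619], [0.0000, -0.3464]], R = [[2.4495, 0.8165], [0.0000, 2.8868]]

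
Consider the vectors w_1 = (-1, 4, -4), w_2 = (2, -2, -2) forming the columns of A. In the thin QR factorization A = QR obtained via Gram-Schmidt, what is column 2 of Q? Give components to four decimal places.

w_1 = (-1, 4, -4); ‖w_1‖ = 5.7446, so e_1 = (-0.1741, 0.6963, -0.6963).
e_1·w_2 = (-0.1741)·2 + 0.6963·(-2) + (-0.6963)·(-2) = -0.3482.
u_2 = w_2 + 0.3482·e_1 = (1.9394, -1.7576, -2.2424).
‖u_2‖ = 3.4466, so e_2 = (0.5627, -0.5100, -0.6506).

e_2 = (0.5627, -0.5100, -0.6506)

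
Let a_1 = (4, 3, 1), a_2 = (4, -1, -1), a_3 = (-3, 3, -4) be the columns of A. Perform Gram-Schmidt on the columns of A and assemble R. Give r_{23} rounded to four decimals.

a_1 = (4, 3, 1); ‖a_1‖ = 5.0990, so e_1 = (0.7845, 0.5883, 0.1961).
e_1·a_2 = 0.7845·4 + 0.5883·(-1) + 0.1961·(-1) = 2.3534.
u_2 = a_2 − 2.3534·e_1 = (2.1538, -2.3846, -1.4615).
‖u_2‖ = 3.5301, so e_2 = (0.6101, -0.6755, -0.4140).
r_{23} = e_2·a_3 = -2.2009.

r_{23} = -2.2009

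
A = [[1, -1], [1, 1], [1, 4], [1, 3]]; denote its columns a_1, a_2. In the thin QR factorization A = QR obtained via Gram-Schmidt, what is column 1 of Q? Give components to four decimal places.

a_1 = (1, 1, 1, 1); ‖a_1‖ = 2.0000, so e_1 = (0.5000, 0.5000, 0.5000, 0.5000).

e_1 = (0.5000, 0.5000, 0.5000, 0.5000)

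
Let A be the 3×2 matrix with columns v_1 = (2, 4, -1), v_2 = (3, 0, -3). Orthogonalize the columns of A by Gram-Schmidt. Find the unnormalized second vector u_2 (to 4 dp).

e_1 = v_1/‖v_1‖ = (2, 4, -1)/4.5826 = (0.4364, 0.8729, -0.2182).
r_{12} = e_1·v_2 = 1.9640.
u_2 = v_2 − 1.9640·e_1 = (2.1429, -1.7143, -2.5714).

u_2 = (2.1429, -1.7143, -2.5714)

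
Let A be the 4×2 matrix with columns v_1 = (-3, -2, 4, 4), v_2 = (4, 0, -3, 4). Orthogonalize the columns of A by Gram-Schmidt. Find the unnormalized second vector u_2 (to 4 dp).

u_2 = (3.4667, -0.3556, -2.2889, 4.7111)

v_1 = (-3, -2, 4, 4); ‖v_1‖ = 6.7082, so q_1 = (-0.4472, -0.2981, 0.5963, 0.5963).
q_1·v_2 = (-0.4472)·4 + (-0.2981)·0 + 0.5963·(-3) + 0.5963·4 = -1.1926.
u_2 = v_2 + 1.1926·q_1 = (3.4667, -0.3556, -2.2889, 4.7111).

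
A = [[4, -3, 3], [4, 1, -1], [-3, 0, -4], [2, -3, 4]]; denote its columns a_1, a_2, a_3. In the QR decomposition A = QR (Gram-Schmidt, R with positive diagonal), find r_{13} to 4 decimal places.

r_{13} = 4.1740

q_1 = a_1/‖a_1‖ = (4, 4, -3, 2)/6.7082 = (0.5963, 0.5963, -0.4472, 0.2981).
r_{13} = q_1·a_3 = 4.1740.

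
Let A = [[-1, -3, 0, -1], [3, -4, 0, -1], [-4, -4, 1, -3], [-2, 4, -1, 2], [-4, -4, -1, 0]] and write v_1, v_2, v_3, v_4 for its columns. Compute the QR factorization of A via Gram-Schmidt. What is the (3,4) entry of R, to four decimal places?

r_{34} = -2.2038

v_1 = (-1, 3, -4, -2, -4); ‖v_1‖ = 6.7823, so q_1 = (-0.1474, 0.4423, -0.5898, -0.2949, -0.5898).
q_1·v_2 = (-0.1474)·(-3) + 0.4423·(-4) + (-0.5898)·(-4) + (-0.2949)·4 + (-0.5898)·(-4) = 2.2116.
u_2 = v_2 − 2.2116·q_1 = (-2.6739, -4.9783, -2.6957, 4.6522, -2.6957).
‖u_2‖ = 8.2528, so q_2 = (-0.3240, -0.6032, -0.3266, 0.5637, -0.3266).
q_1·v_3 = (-0.1474)·0 + 0.4423·0 + (-0.5898)·1 + (-0.2949)·(-1) + (-0.5898)·(-1) = 0.2949; q_2·v_3 = (-0.3240)·0 + (-0.6032)·0 + (-0.3266)·1 + 0.5637·(-1) + (-0.3266)·(-1) = -0.5637.
u_3 = v_3 − 0.2949·q_1 + 0.5637·q_2 = (-0.1392, -0.4705, 0.9898, -0.5953, -1.0102).
‖u_3‖ = 1.6110, so q_3 = (-0.0864, -0.2920, 0.6144, -0.3695, -0.6271).
r_{34} = q_3·v_4 = -2.2038.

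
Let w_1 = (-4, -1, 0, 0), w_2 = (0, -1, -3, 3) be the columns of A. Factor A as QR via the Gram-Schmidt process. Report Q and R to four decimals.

Q = [[-0.9701, 0.0541], [-0.2425, -0.2163], [0.0000, -0.6893], [0.0000, 0.6893]], R = [[4.1231, 0.2425], [0.0000, 4.3521]]

q_1 = w_1/‖w_1‖ = (-4, -1, 0, 0)/4.1231 = (-0.9701, -0.2425, 0.0000, 0.0000).
r_{12} = q_1·w_2 = 0.2425.
u_2 = w_2 − 0.2425·q_1 = (0.2353, -0.9412, -3.0000, 3.0000).
‖u_2‖ = 4.3521, so q_2 = (0.0541, -0.2163, -0.6893, 0.6893).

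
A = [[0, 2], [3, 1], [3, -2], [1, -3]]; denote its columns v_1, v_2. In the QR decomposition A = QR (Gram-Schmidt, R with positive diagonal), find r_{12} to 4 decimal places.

q_1 = v_1/‖v_1‖ = (0, 3, 3, 1)/4.3589 = (0.0000, 0.6882, 0.6882, 0.2294).
r_{12} = q_1·v_2 = -1.3765.

r_{12} = -1.3765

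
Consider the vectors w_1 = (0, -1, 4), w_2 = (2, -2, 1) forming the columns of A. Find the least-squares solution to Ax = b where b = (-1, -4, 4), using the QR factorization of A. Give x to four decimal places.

w_1 = (0, -1, 4); ‖w_1‖ = 4.1231, so q_1 = (0.0000, -0.2425, 0.9701).
q_1·w_2 = 0.0000·2 + (-0.2425)·(-2) + 0.9701·1 = 1.4552.
u_2 = w_2 − 1.4552·q_1 = (2.0000, -1.6471, -0.4118).
‖u_2‖ = 2.6234, so q_2 = (0.7624, -0.6278, -0.1570).
Qᵀb = (4.8507, 1.1211).
Back-substitute: x_2 = 1.1211/2.6234 = 0.4274.
x_1 = (4.8507 − 1.4552·0.4274)/4.1231 = 1.0256.

x = (1.0256, 0.4274)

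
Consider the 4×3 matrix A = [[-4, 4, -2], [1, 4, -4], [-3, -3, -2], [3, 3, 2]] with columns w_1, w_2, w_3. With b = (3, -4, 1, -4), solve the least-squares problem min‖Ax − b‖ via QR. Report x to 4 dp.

x = (-1.1525, -0.0932, 0.6186)

w_1 = (-4, 1, -3, 3); ‖w_1‖ = 5.9161, so q_1 = (-0.6761, 0.1690, -0.5071, 0.5071).
q_1·w_2 = (-0.6761)·4 + 0.1690·4 + (-0.5071)·(-3) + 0.5071·3 = 1.0142.
u_2 = w_2 − 1.0142·q_1 = (4.6857, 3.8286, -2.4857, 2.4857).
‖u_2‖ = 6.9980, so q_2 = (0.6696, 0.5471, -0.3552, 0.3552).
q_1·w_3 = (-0.6761)·(-2) + 0.1690·(-4) + (-0.5071)·(-2) + 0.5071·2 = 2.7045; q_2·w_3 = 0.6696·(-2) + 0.5471·(-4) + (-0.3552)·(-2) + 0.3552·2 = -2.1067.
u_3 = w_3 − 2.7045·q_1 + 2.1067·q_2 = (1.2392, -3.3046, -1.3769, 1.3769).
‖u_3‖ = 4.0308, so q_3 = (0.3074, -0.8198, -0.3416, 0.3416).
Qᵀb = (-5.2400, -1.9557, 2.4936).
Back-substitute: x_3 = 2.4936/4.0308 = 0.6186.
x_2 = (-1.9557 + 2.1067·0.6186)/6.9980 = -0.0932.
x_1 = (-5.2400 − 1.0142·(-0.0932) − 2.7045·0.6186)/5.9161 = -1.1525.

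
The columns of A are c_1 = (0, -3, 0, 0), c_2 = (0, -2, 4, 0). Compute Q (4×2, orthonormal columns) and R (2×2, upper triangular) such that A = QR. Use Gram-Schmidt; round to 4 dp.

Q = [[0.0000, 0.0000], [-1.0000, 0.0000], [0.0000, 1.0000], [0.0000, 0.0000]], R = [[3.0000, 2.0000], [0.0000, 4.0000]]

q_1 = c_1/‖c_1‖ = (0, -3, 0, 0)/3.0000 = (0.0000, -1.0000, 0.0000, 0.0000).
r_{12} = q_1·c_2 = 2.0000.
u_2 = c_2 − 2.0000·q_1 = (0.0000, 0.0000, 4.0000, 0.0000).
‖u_2‖ = 4.0000, so q_2 = (0.0000, 0.0000, 1.0000, 0.0000).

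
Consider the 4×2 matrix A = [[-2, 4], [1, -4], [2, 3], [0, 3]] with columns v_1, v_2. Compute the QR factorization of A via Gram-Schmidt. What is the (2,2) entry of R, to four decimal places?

r_{22} = 6.7823

v_1 = (-2, 1, 2, 0); ‖v_1‖ = 3.0000, so e_1 = (-0.6667, 0.3333, 0.6667, 0.0000).
e_1·v_2 = (-0.6667)·4 + 0.3333·(-4) + 0.6667·3 + 0.0000·3 = -2.0000.
u_2 = v_2 + 2.0000·e_1 = (2.6667, -3.3333, 4.3333, 3.0000).
r_{22} = ‖u_2‖ = 6.7823.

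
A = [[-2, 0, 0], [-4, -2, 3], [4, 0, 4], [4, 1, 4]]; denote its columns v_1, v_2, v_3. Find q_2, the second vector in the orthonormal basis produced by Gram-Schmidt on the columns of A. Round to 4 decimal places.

q_2 = (0.3090, -0.7210, -0.6180, 0.0515)

v_1 = (-2, -4, 4, 4); ‖v_1‖ = 7.2111, so q_1 = (-0.2774, -0.5547, 0.5547, 0.5547).
q_1·v_2 = (-0.2774)·0 + (-0.5547)·(-2) + 0.5547·0 + 0.5547·1 = 1.6641.
u_2 = v_2 − 1.6641·q_1 = (0.4615, -1.0769, -0.9231, 0.0769).
‖u_2‖ = 1.4936, so q_2 = (0.3090, -0.7210, -0.6180, 0.0515).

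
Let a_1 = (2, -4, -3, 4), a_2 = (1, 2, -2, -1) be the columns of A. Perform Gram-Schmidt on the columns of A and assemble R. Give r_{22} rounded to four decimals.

r_{22} = 3.1056

a_1 = (2, -4, -3, 4); ‖a_1‖ = 6.7082, so e_1 = (0.2981, -0.5963, -0.4472, 0.5963).
e_1·a_2 = 0.2981·1 + (-0.5963)·2 + (-0.4472)·(-2) + 0.5963·(-1) = -0.5963.
u_2 = a_2 + 0.5963·e_1 = (1.1778, 1.6444, -2.2667, -0.6444).
r_{22} = ‖u_2‖ = 3.1056.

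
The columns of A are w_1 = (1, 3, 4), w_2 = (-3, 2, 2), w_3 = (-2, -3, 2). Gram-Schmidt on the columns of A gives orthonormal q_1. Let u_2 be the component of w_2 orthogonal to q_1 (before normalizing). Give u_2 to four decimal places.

w_1 = (1, 3, 4); ‖w_1‖ = 5.0990, so q_1 = (0.1961, 0.5883, 0.7845).
q_1·w_2 = 0.1961·(-3) + 0.5883·2 + 0.7845·2 = 2.1573.
u_2 = w_2 − 2.1573·q_1 = (-3.4231, 0.7308, 0.3077).

u_2 = (-3.4231, 0.7308, 0.3077)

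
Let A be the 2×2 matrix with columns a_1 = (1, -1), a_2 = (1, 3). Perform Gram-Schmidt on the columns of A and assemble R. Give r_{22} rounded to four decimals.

r_{22} = 2.8284

a_1 = (1, -1); ‖a_1‖ = 1.4142, so e_1 = (0.7071, -0.7071).
e_1·a_2 = 0.7071·1 + (-0.7071)·3 = -1.4142.
u_2 = a_2 + 1.4142·e_1 = (2.0000, 2.0000).
r_{22} = ‖u_2‖ = 2.8284.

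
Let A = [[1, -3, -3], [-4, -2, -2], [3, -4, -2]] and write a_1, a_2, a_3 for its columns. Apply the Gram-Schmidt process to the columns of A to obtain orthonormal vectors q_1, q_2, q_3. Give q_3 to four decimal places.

q_3 = (-0.8286, 0.1883, 0.5273)

q_1 = a_1/‖a_1‖ = (1, -4, 3)/5.0990 = (0.1961, -0.7845, 0.5883).
r_{12} = q_1·a_2 = -1.3728.
u_2 = a_2 + 1.3728·q_1 = (-2.7308, -3.0769, -3.1923).
‖u_2‖ = 5.2072, so q_2 = (-0.5244, -0.5909, -0.6131).
r_{13} = q_1·a_3 = -0.1961; r_{23} = q_2·a_3 = 3.9811.
u_3 = a_3 + 0.1961·q_1 − 3.9811·q_2 = (-0.8738, 0.1986, 0.5560).
‖u_3‖ = 1.0545, so q_3 = (-0.8286, 0.1883, 0.5273).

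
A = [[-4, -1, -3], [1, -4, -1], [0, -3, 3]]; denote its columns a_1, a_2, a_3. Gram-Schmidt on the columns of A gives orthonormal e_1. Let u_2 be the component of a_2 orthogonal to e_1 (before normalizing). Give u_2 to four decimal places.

u_2 = (-1.0000, -4.0000, -3.0000)

a_1 = (-4, 1, 0); ‖a_1‖ = 4.1231, so e_1 = (-0.9701, 0.2425, 0.0000).
e_1·a_2 = (-0.9701)·(-1) + 0.2425·(-4) + 0.0000·(-3) = 0.0000.
u_2 = a_2 + 0.0000·e_1 = (-1.0000, -4.0000, -3.0000).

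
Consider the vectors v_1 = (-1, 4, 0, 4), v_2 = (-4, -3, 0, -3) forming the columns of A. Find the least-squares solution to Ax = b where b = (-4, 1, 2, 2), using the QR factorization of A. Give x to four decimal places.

x = (0.9474, 0.7632)

v_1 = (-1, 4, 0, 4); ‖v_1‖ = 5.7446, so q_1 = (-0.1741, 0.6963, 0.0000, 0.6963).
q_1·v_2 = (-0.1741)·(-4) + 0.6963·(-3) + 0.0000·0 + 0.6963·(-3) = -3.4816.
u_2 = v_2 + 3.4816·q_1 = (-4.6061, -0.5758, 0.0000, -0.5758).
‖u_2‖ = 4.6775, so q_2 = (-0.9847, -0.1231, 0.0000, -0.1231).
Qᵀb = (2.7852, 3.5697).
Back-substitute: x_2 = 3.5697/4.6775 = 0.7632.
x_1 = (2.7852 + 3.4816·0.7632)/5.7446 = 0.9474.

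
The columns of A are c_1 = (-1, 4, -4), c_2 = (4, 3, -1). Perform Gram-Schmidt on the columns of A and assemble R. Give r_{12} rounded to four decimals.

r_{12} = 2.0889

c_1 = (-1, 4, -4); ‖c_1‖ = 5.7446, so e_1 = (-0.1741, 0.6963, -0.6963).
r_{12} = e_1·c_2 = 2.0889.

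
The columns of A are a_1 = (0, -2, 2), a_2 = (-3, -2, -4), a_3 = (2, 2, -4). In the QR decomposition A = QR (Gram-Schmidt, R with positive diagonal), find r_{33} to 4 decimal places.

a_1 = (0, -2, 2); ‖a_1‖ = 2.8284, so e_1 = (0.0000, -0.7071, 0.7071).
e_1·a_2 = 0.0000·(-3) + (-0.7071)·(-2) + 0.7071·(-4) = -1.4142.
u_2 = a_2 + 1.4142·e_1 = (-3.0000, -3.0000, -3.0000).
‖u_2‖ = 5.1962, so e_2 = (-0.5774, -0.5774, -0.5774).
e_1·a_3 = 0.0000·2 + (-0.7071)·2 + 0.7071·(-4) = -4.2426; e_2·a_3 = (-0.5774)·2 + (-0.5774)·2 + (-0.5774)·(-4) = 0.0000.
u_3 = a_3 + 4.2426·e_1 + 0.0000·e_2 = (2.0000, -1.0000, -1.0000).
r_{33} = ‖u_3‖ = 2.4495.

r_{33} = 2.4495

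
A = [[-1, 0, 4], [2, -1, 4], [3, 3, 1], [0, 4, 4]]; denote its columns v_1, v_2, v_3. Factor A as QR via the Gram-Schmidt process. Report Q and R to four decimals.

Q = [[-0.2673, 0.1054, 0.6743], [0.5345, -0.4216, 0.6390], [0.8018, 0.3162, -0.2012], [0.0000, 0.8433, 0.3107]], R = [[3.7417, 1.8708, 1.8708], [0.0000, 4.7434, 2.4244], [0.0000, 0.0000, 6.2946]]

e_1 = v_1/‖v_1‖ = (-1, 2, 3, 0)/3.7417 = (-0.2673, 0.5345, 0.8018, 0.0000).
r_{12} = e_1·v_2 = 1.8708.
u_2 = v_2 − 1.8708·e_1 = (0.5000, -2.0000, 1.5000, 4.0000).
‖u_2‖ = 4.7434, so e_2 = (0.1054, -0.4216, 0.3162, 0.8433).
r_{13} = e_1·v_3 = 1.8708; r_{23} = e_2·v_3 = 2.4244.
u_3 = v_3 − 1.8708·e_1 − 2.4244·e_2 = (4.2444, 4.0222, -1.2667, 1.9556).
‖u_3‖ = 6.2946, so e_3 = (0.6743, 0.6390, -0.2012, 0.3107).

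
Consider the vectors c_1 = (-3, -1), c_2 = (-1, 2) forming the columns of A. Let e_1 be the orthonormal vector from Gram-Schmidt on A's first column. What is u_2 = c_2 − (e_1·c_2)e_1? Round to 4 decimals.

u_2 = (-0.7000, 2.1000)

c_1 = (-3, -1); ‖c_1‖ = 3.1623, so e_1 = (-0.9487, -0.3162).
e_1·c_2 = (-0.9487)·(-1) + (-0.3162)·2 = 0.3162.
u_2 = c_2 − 0.3162·e_1 = (-0.7000, 2.1000).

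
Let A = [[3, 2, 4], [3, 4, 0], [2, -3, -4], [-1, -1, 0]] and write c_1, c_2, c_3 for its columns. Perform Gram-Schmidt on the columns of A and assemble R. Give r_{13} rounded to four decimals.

r_{13} = 0.8341

c_1 = (3, 3, 2, -1); ‖c_1‖ = 4.7958, so q_1 = (0.6255, 0.6255, 0.4170, -0.2085).
r_{13} = q_1·c_3 = 0.8341.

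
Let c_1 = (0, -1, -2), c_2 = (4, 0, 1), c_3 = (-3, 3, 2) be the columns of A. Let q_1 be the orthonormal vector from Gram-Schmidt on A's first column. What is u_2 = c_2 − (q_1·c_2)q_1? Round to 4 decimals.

u_2 = (4.0000, -0.4000, 0.2000)

q_1 = c_1/‖c_1‖ = (0, -1, -2)/2.2361 = (0.0000, -0.4472, -0.8944).
r_{12} = q_1·c_2 = -0.8944.
u_2 = c_2 + 0.8944·q_1 = (4.0000, -0.4000, 0.2000).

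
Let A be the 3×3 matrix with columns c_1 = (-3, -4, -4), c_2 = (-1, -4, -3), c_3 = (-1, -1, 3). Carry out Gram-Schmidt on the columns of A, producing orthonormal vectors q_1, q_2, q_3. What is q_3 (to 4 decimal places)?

c_1 = (-3, -4, -4); ‖c_1‖ = 6.4031, so q_1 = (-0.4685, -0.6247, -0.6247).
q_1·c_2 = (-0.4685)·(-1) + (-0.6247)·(-4) + (-0.6247)·(-3) = 4.8414.
u_2 = c_2 − 4.8414·q_1 = (1.2683, -0.9756, 0.0244).
‖u_2‖ = 1.6003, so q_2 = (0.7925, -0.6096, 0.0152).
q_1·c_3 = (-0.4685)·(-1) + (-0.6247)·(-1) + (-0.6247)·3 = -0.7809; q_2·c_3 = 0.7925·(-1) + (-0.6096)·(-1) + 0.0152·3 = -0.1372.
u_3 = c_3 + 0.7809·q_1 + 0.1372·q_2 = (-1.2571, -1.5714, 2.5143).
‖u_3‖ = 3.2205, so q_3 = (-0.3904, -0.4880, 0.7807).

q_3 = (-0.3904, -0.4880, 0.7807)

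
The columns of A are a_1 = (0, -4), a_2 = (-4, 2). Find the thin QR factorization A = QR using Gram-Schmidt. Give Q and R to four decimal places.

Q = [[0.0000, -1.0000], [-1.0000, 0.0000]], R = [[4.0000, -2.0000], [0.0000, 4.0000]]

a_1 = (0, -4); ‖a_1‖ = 4.0000, so e_1 = (0.0000, -1.0000).
e_1·a_2 = 0.0000·(-4) + (-1.0000)·2 = -2.0000.
u_2 = a_2 + 2.0000·e_1 = (-4.0000, 0.0000).
‖u_2‖ = 4.0000, so e_2 = (-1.0000, 0.0000).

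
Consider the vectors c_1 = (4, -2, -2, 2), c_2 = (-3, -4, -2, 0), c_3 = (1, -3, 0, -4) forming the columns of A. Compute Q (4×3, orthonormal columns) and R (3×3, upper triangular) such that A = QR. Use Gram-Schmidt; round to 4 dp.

e_1 = c_1/‖c_1‖ = (4, -2, -2, 2)/5.2915 = (0.7559, -0.3780, -0.3780, 0.3780).
r_{12} = e_1·c_2 = 0.0000.
u_2 = c_2 − 0.0000·e_1 = (-3.0000, -4.0000, -2.0000, 0.0000).
‖u_2‖ = 5.3852, so e_2 = (-0.5571, -0.7428, -0.3714, 0.0000).
r_{13} = e_1·c_3 = 0.3780; r_{23} = e_2·c_3 = 1.6713.
u_3 = c_3 − 0.3780·e_1 − 1.6713·e_2 = (1.6453, -1.6158, 0.7635, -4.1429).
‖u_3‖ = 4.8025, so e_3 = (0.3426, -0.3364, 0.1590, -0.8626).

Q = [[0.7559, -0.5571, 0.3426], [-0.3780, -0.7428, -0.3364], [-0.3780, -0.3714, 0.1590], [0.3780, 0.0000, -0.8626]], R = [[5.2915, 0.0000, 0.3780], [0.0000, 5.3852, 1.6713], [0.0000, 0.0000, 4.8025]]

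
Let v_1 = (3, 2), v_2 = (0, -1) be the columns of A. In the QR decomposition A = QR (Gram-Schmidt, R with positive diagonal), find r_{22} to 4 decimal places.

v_1 = (3, 2); ‖v_1‖ = 3.6056, so q_1 = (0.8321, 0.5547).
q_1·v_2 = 0.8321·0 + 0.5547·(-1) = -0.5547.
u_2 = v_2 + 0.5547·q_1 = (0.4615, -0.6923).
r_{22} = ‖u_2‖ = 0.8321.

r_{22} = 0.8321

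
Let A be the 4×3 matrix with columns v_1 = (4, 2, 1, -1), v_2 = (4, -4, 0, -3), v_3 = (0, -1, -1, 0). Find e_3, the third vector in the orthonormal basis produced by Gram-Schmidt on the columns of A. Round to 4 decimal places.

e_3 = (0.2741, 0.0551, -0.9147, 0.2920)

v_1 = (4, 2, 1, -1); ‖v_1‖ = 4.6904, so e_1 = (0.8528, 0.4264, 0.2132, -0.2132).
e_1·v_2 = 0.8528·4 + 0.4264·(-4) + 0.2132·0 + (-0.2132)·(-3) = 2.3452.
u_2 = v_2 − 2.3452·e_1 = (2.0000, -5.0000, -0.5000, -2.5000).
‖u_2‖ = 5.9582, so e_2 = (0.3357, -0.8392, -0.0839, -0.4196).
e_1·v_3 = 0.8528·0 + 0.4264·(-1) + 0.2132·(-1) + (-0.2132)·0 = -0.6396; e_2·v_3 = 0.3357·0 + (-0.8392)·(-1) + (-0.0839)·(-1) + (-0.4196)·0 = 0.9231.
u_3 = v_3 + 0.6396·e_1 − 0.9231·e_2 = (0.2356, 0.0474, -0.7862, 0.2510).
‖u_3‖ = 0.8595, so e_3 = (0.2741, 0.0551, -0.9147, 0.2920).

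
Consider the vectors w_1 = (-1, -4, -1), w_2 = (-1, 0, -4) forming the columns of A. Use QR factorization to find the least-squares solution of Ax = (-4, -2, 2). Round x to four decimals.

w_1 = (-1, -4, -1); ‖w_1‖ = 4.2426, so e_1 = (-0.2357, -0.9428, -0.2357).
e_1·w_2 = (-0.2357)·(-1) + (-0.9428)·0 + (-0.2357)·(-4) = 1.1785.
u_2 = w_2 − 1.1785·e_1 = (-0.7222, 1.1111, -3.7222).
‖u_2‖ = 3.9511, so e_2 = (-0.1828, 0.2812, -0.9421).
Qᵀb = (2.3570, -1.7154).
Back-substitute: x_2 = -1.7154/3.9511 = -0.4342.
x_1 = (2.3570 − 1.1785·(-0.4342))/4.2426 = 0.6762.

x = (0.6762, -0.4342)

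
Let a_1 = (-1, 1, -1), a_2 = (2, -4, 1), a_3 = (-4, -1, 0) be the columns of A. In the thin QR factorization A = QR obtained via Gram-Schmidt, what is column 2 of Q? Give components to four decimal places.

q_2 = (-0.1543, -0.7715, -0.6172)

a_1 = (-1, 1, -1); ‖a_1‖ = 1.7321, so q_1 = (-0.5774, 0.5774, -0.5774).
q_1·a_2 = (-0.5774)·2 + 0.5774·(-4) + (-0.5774)·1 = -4.0415.
u_2 = a_2 + 4.0415·q_1 = (-0.3333, -1.6667, -1.3333).
‖u_2‖ = 2.1602, so q_2 = (-0.1543, -0.7715, -0.6172).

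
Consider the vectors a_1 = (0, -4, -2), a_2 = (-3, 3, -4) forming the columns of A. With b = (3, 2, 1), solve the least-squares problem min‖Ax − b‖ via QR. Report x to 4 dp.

x = (-0.5542, -0.2711)

a_1 = (0, -4, -2); ‖a_1‖ = 4.4721, so q_1 = (0.0000, -0.8944, -0.4472).
q_1·a_2 = 0.0000·(-3) + (-0.8944)·3 + (-0.4472)·(-4) = -0.8944.
u_2 = a_2 + 0.8944·q_1 = (-3.0000, 2.2000, -4.4000).
‖u_2‖ = 5.7619, so q_2 = (-0.5207, 0.3818, -0.7636).
Qᵀb = (-2.2361, -1.5620).
Back-substitute: x_2 = -1.5620/5.7619 = -0.2711.
x_1 = (-2.2361 + 0.8944·(-0.2711))/4.4721 = -0.5542.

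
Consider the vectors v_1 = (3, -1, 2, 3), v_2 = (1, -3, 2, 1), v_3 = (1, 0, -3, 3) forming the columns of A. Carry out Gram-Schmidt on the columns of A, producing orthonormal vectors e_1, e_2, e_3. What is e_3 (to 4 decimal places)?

e_3 = (-0.0739, -0.3939, -0.7878, 0.4677)

v_1 = (3, -1, 2, 3); ‖v_1‖ = 4.7958, so e_1 = (0.6255, -0.2085, 0.4170, 0.6255).
e_1·v_2 = 0.6255·1 + (-0.2085)·(-3) + 0.4170·2 + 0.6255·1 = 2.7107.
u_2 = v_2 − 2.7107·e_1 = (-0.6957, -2.4348, 0.8696, -0.6957).
‖u_2‖ = 2.7663, so e_2 = (-0.2515, -0.8802, 0.3143, -0.2515).
e_1·v_3 = 0.6255·1 + (-0.2085)·0 + 0.4170·(-3) + 0.6255·3 = 1.2511; e_2·v_3 = (-0.2515)·1 + (-0.8802)·0 + 0.3143·(-3) + (-0.2515)·3 = -1.9490.
u_3 = v_3 − 1.2511·e_1 + 1.9490·e_2 = (-0.2727, -1.4545, -2.9091, 1.7273).
‖u_3‖ = 3.6927, so e_3 = (-0.0739, -0.3939, -0.7878, 0.4677).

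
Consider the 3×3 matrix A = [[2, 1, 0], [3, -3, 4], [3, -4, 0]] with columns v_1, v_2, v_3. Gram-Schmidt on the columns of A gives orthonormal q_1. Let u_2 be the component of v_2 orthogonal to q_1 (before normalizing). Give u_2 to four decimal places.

u_2 = (2.7273, -0.4091, -1.4091)

v_1 = (2, 3, 3); ‖v_1‖ = 4.6904, so q_1 = (0.4264, 0.6396, 0.6396).
q_1·v_2 = 0.4264·1 + 0.6396·(-3) + 0.6396·(-4) = -4.0508.
u_2 = v_2 + 4.0508·q_1 = (2.7273, -0.4091, -1.4091).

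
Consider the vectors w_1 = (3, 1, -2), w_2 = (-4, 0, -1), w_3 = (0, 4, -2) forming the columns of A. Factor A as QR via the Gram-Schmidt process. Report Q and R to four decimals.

w_1 = (3, 1, -2); ‖w_1‖ = 3.7417, so q_1 = (0.8018, 0.2673, -0.5345).
q_1·w_2 = 0.8018·(-4) + 0.2673·0 + (-0.5345)·(-1) = -2.6726.
u_2 = w_2 + 2.6726·q_1 = (-1.8571, 0.7143, -2.4286).
‖u_2‖ = 3.1396, so q_2 = (-0.5915, 0.2275, -0.7735).
q_1·w_3 = 0.8018·0 + 0.2673·4 + (-0.5345)·(-2) = 2.1381; q_2·w_3 = (-0.5915)·0 + 0.2275·4 + (-0.7735)·(-2) = 2.4571.
u_3 = w_3 − 2.1381·q_1 − 2.4571·q_2 = (-0.2609, 2.8696, 1.0435).
‖u_3‖ = 3.0645, so q_3 = (-0.0851, 0.9364, 0.3405).

Q = [[0.8018, -0.5915, -0.0851], [0.2673, 0.2275, 0.9364], [-0.5345, -0.7735, 0.3405]], R = [[3.7417, -2.6726, 2.1381], [0.0000, 3.1396, 2.4571], [0.0000, 0.0000, 3.0645]]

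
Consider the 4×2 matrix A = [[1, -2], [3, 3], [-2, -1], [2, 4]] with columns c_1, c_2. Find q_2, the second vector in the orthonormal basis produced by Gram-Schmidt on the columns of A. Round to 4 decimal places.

q_2 = (-0.7885, 0.0446, 0.2380, 0.5653)

c_1 = (1, 3, -2, 2); ‖c_1‖ = 4.2426, so q_1 = (0.2357, 0.7071, -0.4714, 0.4714).
q_1·c_2 = 0.2357·(-2) + 0.7071·3 + (-0.4714)·(-1) + 0.4714·4 = 4.0069.
u_2 = c_2 − 4.0069·q_1 = (-2.9444, 0.1667, 0.8889, 2.1111).
‖u_2‖ = 3.7342, so q_2 = (-0.7885, 0.0446, 0.2380, 0.5653).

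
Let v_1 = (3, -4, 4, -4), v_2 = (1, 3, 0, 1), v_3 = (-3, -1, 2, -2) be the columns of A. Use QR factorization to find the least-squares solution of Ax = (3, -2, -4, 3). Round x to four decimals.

x = (-0.2012, -1.4729, -1.6984)

v_1 = (3, -4, 4, -4); ‖v_1‖ = 7.5498, so q_1 = (0.3974, -0.5298, 0.5298, -0.5298).
q_1·v_2 = 0.3974·1 + (-0.5298)·3 + 0.5298·0 + (-0.5298)·1 = -1.7219.
u_2 = v_2 + 1.7219·q_1 = (1.6842, 2.0877, 0.9123, 0.0877).
‖u_2‖ = 2.8346, so q_2 = (0.5942, 0.7365, 0.3218, 0.0309).
q_1·v_3 = 0.3974·(-3) + (-0.5298)·(-1) + 0.5298·2 + (-0.5298)·(-2) = 1.4570; q_2·v_3 = 0.5942·(-3) + 0.7365·(-1) + 0.3218·2 + 0.0309·(-2) = -1.9372.
u_3 = v_3 − 1.4570·q_1 + 1.9372·q_2 = (-2.4279, 1.1987, 1.8515, -1.1681).
‖u_3‖ = 3.4820, so q_3 = (-0.6973, 0.3443, 0.5317, -0.3355).
Qᵀb = (-1.4570, -0.8850, -5.9137).
Back-substitute: x_3 = -5.9137/3.4820 = -1.6984.
x_2 = (-0.8850 + 1.9372·(-1.6984))/2.8346 = -1.4729.
x_1 = (-1.4570 + 1.7219·(-1.4729) − 1.4570·(-1.6984))/7.5498 = -0.2012.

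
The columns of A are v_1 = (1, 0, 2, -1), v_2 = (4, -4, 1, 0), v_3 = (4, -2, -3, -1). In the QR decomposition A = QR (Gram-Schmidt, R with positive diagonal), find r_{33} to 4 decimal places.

r_{33} = 3.4507

v_1 = (1, 0, 2, -1); ‖v_1‖ = 2.4495, so q_1 = (0.4082, 0.0000, 0.8165, -0.4082).
q_1·v_2 = 0.4082·4 + 0.0000·(-4) + 0.8165·1 + (-0.4082)·0 = 2.4495.
u_2 = v_2 − 2.4495·q_1 = (3.0000, -4.0000, -1.0000, 1.0000).
‖u_2‖ = 5.1962, so q_2 = (0.5774, -0.7698, -0.1925, 0.1925).
q_1·v_3 = 0.4082·4 + 0.0000·(-2) + 0.8165·(-3) + (-0.4082)·(-1) = -0.4082; q_2·v_3 = 0.5774·4 + (-0.7698)·(-2) + (-0.1925)·(-3) + 0.1925·(-1) = 4.2339.
u_3 = v_3 + 0.4082·q_1 − 4.2339·q_2 = (1.7222, 1.2593, -1.8519, -1.9815).
r_{33} = ‖u_3‖ = 3.4507.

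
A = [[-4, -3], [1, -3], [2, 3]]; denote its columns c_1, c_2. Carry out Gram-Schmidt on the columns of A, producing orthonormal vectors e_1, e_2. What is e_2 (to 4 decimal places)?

c_1 = (-4, 1, 2); ‖c_1‖ = 4.5826, so e_1 = (-0.8729, 0.2182, 0.4364).
e_1·c_2 = (-0.8729)·(-3) + 0.2182·(-3) + 0.4364·3 = 3.2733.
u_2 = c_2 − 3.2733·e_1 = (-0.1429, -3.7143, 1.5714).
‖u_2‖ = 4.0356, so e_2 = (-0.0354, -0.9204, 0.3894).

e_2 = (-0.0354, -0.9204, 0.3894)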